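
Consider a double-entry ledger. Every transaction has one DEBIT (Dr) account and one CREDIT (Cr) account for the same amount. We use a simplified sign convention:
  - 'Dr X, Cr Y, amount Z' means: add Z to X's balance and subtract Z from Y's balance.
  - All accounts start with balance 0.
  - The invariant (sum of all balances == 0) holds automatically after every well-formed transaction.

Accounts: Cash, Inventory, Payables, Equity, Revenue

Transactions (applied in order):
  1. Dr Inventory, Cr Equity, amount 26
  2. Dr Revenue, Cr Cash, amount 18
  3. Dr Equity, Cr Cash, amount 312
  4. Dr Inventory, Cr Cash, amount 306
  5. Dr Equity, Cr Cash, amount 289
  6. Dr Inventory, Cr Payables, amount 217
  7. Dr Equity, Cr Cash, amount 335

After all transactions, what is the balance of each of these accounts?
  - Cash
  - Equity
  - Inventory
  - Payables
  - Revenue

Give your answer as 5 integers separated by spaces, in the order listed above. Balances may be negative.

After txn 1 (Dr Inventory, Cr Equity, amount 26): Equity=-26 Inventory=26
After txn 2 (Dr Revenue, Cr Cash, amount 18): Cash=-18 Equity=-26 Inventory=26 Revenue=18
After txn 3 (Dr Equity, Cr Cash, amount 312): Cash=-330 Equity=286 Inventory=26 Revenue=18
After txn 4 (Dr Inventory, Cr Cash, amount 306): Cash=-636 Equity=286 Inventory=332 Revenue=18
After txn 5 (Dr Equity, Cr Cash, amount 289): Cash=-925 Equity=575 Inventory=332 Revenue=18
After txn 6 (Dr Inventory, Cr Payables, amount 217): Cash=-925 Equity=575 Inventory=549 Payables=-217 Revenue=18
After txn 7 (Dr Equity, Cr Cash, amount 335): Cash=-1260 Equity=910 Inventory=549 Payables=-217 Revenue=18

Answer: -1260 910 549 -217 18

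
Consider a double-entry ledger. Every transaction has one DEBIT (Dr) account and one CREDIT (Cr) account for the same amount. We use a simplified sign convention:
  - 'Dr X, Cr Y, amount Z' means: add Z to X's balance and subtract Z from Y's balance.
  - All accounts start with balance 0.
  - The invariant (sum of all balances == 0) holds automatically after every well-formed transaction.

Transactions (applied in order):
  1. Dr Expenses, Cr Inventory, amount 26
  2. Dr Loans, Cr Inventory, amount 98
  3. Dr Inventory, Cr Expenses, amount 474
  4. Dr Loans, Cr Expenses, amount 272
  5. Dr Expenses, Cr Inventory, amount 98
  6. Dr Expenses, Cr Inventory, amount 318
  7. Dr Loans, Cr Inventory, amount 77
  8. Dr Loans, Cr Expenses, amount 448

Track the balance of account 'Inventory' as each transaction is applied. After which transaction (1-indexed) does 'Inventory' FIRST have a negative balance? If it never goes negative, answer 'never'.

Answer: 1

Derivation:
After txn 1: Inventory=-26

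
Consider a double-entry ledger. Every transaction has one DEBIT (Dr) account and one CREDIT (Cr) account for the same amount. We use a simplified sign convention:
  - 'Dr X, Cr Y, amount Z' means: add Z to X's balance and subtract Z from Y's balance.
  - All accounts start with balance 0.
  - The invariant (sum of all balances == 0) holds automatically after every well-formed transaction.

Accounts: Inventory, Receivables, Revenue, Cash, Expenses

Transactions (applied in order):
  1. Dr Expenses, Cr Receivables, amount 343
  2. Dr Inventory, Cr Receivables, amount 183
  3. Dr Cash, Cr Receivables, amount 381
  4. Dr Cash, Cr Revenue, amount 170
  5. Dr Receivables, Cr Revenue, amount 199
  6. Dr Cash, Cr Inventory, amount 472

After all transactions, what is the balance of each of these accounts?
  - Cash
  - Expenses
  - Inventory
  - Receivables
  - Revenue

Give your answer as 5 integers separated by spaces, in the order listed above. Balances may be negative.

Answer: 1023 343 -289 -708 -369

Derivation:
After txn 1 (Dr Expenses, Cr Receivables, amount 343): Expenses=343 Receivables=-343
After txn 2 (Dr Inventory, Cr Receivables, amount 183): Expenses=343 Inventory=183 Receivables=-526
After txn 3 (Dr Cash, Cr Receivables, amount 381): Cash=381 Expenses=343 Inventory=183 Receivables=-907
After txn 4 (Dr Cash, Cr Revenue, amount 170): Cash=551 Expenses=343 Inventory=183 Receivables=-907 Revenue=-170
After txn 5 (Dr Receivables, Cr Revenue, amount 199): Cash=551 Expenses=343 Inventory=183 Receivables=-708 Revenue=-369
After txn 6 (Dr Cash, Cr Inventory, amount 472): Cash=1023 Expenses=343 Inventory=-289 Receivables=-708 Revenue=-369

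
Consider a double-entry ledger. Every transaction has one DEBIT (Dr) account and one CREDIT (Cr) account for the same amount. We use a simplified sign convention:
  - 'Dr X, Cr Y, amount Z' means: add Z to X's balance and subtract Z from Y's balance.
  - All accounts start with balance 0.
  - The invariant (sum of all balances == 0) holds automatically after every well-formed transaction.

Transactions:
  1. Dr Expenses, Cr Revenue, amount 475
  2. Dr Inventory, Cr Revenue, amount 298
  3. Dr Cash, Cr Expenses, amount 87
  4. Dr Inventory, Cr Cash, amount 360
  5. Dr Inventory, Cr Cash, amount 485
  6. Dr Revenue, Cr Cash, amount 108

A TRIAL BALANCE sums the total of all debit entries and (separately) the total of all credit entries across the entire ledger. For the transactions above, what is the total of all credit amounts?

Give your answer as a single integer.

Txn 1: credit+=475
Txn 2: credit+=298
Txn 3: credit+=87
Txn 4: credit+=360
Txn 5: credit+=485
Txn 6: credit+=108
Total credits = 1813

Answer: 1813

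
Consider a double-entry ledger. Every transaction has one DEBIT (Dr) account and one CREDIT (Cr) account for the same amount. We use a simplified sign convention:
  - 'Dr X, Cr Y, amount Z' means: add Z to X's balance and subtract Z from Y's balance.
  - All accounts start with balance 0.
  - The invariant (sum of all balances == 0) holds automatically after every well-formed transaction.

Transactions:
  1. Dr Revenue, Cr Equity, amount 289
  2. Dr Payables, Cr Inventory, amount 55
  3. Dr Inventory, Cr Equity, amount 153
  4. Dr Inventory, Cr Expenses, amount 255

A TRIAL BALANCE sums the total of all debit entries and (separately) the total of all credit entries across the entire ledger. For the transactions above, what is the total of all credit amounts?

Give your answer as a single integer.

Txn 1: credit+=289
Txn 2: credit+=55
Txn 3: credit+=153
Txn 4: credit+=255
Total credits = 752

Answer: 752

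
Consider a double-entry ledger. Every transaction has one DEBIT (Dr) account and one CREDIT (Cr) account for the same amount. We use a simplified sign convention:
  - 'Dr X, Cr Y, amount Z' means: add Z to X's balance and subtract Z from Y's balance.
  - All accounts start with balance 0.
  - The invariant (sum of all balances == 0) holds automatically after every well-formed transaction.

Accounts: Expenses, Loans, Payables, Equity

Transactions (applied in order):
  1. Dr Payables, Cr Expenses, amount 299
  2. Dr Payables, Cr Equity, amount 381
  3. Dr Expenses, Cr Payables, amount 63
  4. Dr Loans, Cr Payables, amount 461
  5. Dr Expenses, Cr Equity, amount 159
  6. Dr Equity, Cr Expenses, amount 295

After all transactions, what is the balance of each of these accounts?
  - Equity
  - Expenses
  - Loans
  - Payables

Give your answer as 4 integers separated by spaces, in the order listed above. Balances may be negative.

Answer: -245 -372 461 156

Derivation:
After txn 1 (Dr Payables, Cr Expenses, amount 299): Expenses=-299 Payables=299
After txn 2 (Dr Payables, Cr Equity, amount 381): Equity=-381 Expenses=-299 Payables=680
After txn 3 (Dr Expenses, Cr Payables, amount 63): Equity=-381 Expenses=-236 Payables=617
After txn 4 (Dr Loans, Cr Payables, amount 461): Equity=-381 Expenses=-236 Loans=461 Payables=156
After txn 5 (Dr Expenses, Cr Equity, amount 159): Equity=-540 Expenses=-77 Loans=461 Payables=156
After txn 6 (Dr Equity, Cr Expenses, amount 295): Equity=-245 Expenses=-372 Loans=461 Payables=156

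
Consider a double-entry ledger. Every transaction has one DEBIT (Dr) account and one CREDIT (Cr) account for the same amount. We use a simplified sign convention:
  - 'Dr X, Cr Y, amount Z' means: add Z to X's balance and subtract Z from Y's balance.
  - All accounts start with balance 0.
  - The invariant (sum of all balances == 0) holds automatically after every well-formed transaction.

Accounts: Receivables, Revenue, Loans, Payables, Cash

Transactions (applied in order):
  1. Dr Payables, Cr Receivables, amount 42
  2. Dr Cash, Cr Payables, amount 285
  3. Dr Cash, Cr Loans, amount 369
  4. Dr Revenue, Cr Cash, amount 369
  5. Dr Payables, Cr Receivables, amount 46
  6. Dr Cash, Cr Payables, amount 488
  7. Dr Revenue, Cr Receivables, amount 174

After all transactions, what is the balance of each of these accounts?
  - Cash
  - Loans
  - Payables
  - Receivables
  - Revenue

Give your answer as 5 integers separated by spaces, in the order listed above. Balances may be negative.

After txn 1 (Dr Payables, Cr Receivables, amount 42): Payables=42 Receivables=-42
After txn 2 (Dr Cash, Cr Payables, amount 285): Cash=285 Payables=-243 Receivables=-42
After txn 3 (Dr Cash, Cr Loans, amount 369): Cash=654 Loans=-369 Payables=-243 Receivables=-42
After txn 4 (Dr Revenue, Cr Cash, amount 369): Cash=285 Loans=-369 Payables=-243 Receivables=-42 Revenue=369
After txn 5 (Dr Payables, Cr Receivables, amount 46): Cash=285 Loans=-369 Payables=-197 Receivables=-88 Revenue=369
After txn 6 (Dr Cash, Cr Payables, amount 488): Cash=773 Loans=-369 Payables=-685 Receivables=-88 Revenue=369
After txn 7 (Dr Revenue, Cr Receivables, amount 174): Cash=773 Loans=-369 Payables=-685 Receivables=-262 Revenue=543

Answer: 773 -369 -685 -262 543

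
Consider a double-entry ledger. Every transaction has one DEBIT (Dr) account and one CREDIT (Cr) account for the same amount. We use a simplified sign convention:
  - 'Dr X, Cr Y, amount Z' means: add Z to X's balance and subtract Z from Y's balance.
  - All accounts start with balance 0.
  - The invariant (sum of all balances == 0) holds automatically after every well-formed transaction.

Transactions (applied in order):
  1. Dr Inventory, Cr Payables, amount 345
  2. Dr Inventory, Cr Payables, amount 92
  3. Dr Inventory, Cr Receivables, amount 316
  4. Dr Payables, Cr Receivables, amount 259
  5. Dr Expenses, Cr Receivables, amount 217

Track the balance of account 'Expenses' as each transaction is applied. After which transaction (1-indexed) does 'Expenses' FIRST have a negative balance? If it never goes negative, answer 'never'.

Answer: never

Derivation:
After txn 1: Expenses=0
After txn 2: Expenses=0
After txn 3: Expenses=0
After txn 4: Expenses=0
After txn 5: Expenses=217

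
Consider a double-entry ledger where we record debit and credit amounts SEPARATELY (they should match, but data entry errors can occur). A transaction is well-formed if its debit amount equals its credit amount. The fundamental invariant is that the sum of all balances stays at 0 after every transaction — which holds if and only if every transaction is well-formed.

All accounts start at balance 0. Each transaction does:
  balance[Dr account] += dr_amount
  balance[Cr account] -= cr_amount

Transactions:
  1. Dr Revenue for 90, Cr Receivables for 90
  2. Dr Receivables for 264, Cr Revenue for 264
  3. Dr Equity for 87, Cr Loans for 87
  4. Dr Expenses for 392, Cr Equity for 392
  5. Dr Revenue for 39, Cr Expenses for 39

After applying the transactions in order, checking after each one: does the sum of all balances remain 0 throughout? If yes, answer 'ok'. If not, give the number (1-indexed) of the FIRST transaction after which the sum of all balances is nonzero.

Answer: ok

Derivation:
After txn 1: dr=90 cr=90 sum_balances=0
After txn 2: dr=264 cr=264 sum_balances=0
After txn 3: dr=87 cr=87 sum_balances=0
After txn 4: dr=392 cr=392 sum_balances=0
After txn 5: dr=39 cr=39 sum_balances=0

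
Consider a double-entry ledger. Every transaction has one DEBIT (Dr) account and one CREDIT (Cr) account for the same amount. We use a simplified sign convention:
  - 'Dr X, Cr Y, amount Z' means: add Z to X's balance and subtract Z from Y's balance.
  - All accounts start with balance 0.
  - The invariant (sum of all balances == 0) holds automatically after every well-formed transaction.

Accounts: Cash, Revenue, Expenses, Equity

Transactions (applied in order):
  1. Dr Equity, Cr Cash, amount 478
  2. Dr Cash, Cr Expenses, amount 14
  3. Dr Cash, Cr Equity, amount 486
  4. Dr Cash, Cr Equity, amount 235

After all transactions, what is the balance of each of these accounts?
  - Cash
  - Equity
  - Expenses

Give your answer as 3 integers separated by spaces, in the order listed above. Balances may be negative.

After txn 1 (Dr Equity, Cr Cash, amount 478): Cash=-478 Equity=478
After txn 2 (Dr Cash, Cr Expenses, amount 14): Cash=-464 Equity=478 Expenses=-14
After txn 3 (Dr Cash, Cr Equity, amount 486): Cash=22 Equity=-8 Expenses=-14
After txn 4 (Dr Cash, Cr Equity, amount 235): Cash=257 Equity=-243 Expenses=-14

Answer: 257 -243 -14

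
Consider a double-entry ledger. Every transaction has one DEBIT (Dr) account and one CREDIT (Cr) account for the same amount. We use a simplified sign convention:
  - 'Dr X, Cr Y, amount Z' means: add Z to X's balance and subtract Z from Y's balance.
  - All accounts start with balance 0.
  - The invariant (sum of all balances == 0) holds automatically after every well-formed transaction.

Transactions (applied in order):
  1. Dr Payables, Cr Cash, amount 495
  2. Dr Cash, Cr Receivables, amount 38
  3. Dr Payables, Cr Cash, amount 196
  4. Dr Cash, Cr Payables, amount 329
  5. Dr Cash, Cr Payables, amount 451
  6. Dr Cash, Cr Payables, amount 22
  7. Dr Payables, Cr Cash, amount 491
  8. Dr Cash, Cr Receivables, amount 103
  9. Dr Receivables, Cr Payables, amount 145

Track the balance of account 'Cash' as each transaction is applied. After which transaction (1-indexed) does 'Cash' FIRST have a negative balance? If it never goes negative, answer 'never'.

After txn 1: Cash=-495

Answer: 1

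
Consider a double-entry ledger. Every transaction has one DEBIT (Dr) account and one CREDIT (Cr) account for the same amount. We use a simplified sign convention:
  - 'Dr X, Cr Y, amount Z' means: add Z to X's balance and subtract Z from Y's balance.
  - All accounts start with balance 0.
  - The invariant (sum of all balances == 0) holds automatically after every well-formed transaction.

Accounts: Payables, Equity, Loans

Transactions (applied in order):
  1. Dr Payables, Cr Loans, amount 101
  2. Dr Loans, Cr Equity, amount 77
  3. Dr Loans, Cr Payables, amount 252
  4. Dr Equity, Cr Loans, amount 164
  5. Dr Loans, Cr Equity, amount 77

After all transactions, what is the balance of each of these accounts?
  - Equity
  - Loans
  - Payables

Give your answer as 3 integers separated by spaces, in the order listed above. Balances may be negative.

After txn 1 (Dr Payables, Cr Loans, amount 101): Loans=-101 Payables=101
After txn 2 (Dr Loans, Cr Equity, amount 77): Equity=-77 Loans=-24 Payables=101
After txn 3 (Dr Loans, Cr Payables, amount 252): Equity=-77 Loans=228 Payables=-151
After txn 4 (Dr Equity, Cr Loans, amount 164): Equity=87 Loans=64 Payables=-151
After txn 5 (Dr Loans, Cr Equity, amount 77): Equity=10 Loans=141 Payables=-151

Answer: 10 141 -151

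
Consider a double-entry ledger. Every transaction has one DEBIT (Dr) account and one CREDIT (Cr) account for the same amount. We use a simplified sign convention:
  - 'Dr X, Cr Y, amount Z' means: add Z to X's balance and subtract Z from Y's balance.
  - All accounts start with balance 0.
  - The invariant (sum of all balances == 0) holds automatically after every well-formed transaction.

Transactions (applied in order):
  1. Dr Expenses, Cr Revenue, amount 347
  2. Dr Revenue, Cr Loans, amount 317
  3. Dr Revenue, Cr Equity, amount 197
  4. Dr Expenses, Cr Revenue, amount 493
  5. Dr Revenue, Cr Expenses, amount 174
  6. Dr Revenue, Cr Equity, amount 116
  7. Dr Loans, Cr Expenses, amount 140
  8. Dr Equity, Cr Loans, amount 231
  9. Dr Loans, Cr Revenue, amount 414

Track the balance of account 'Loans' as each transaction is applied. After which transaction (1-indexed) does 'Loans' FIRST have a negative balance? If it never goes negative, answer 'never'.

Answer: 2

Derivation:
After txn 1: Loans=0
After txn 2: Loans=-317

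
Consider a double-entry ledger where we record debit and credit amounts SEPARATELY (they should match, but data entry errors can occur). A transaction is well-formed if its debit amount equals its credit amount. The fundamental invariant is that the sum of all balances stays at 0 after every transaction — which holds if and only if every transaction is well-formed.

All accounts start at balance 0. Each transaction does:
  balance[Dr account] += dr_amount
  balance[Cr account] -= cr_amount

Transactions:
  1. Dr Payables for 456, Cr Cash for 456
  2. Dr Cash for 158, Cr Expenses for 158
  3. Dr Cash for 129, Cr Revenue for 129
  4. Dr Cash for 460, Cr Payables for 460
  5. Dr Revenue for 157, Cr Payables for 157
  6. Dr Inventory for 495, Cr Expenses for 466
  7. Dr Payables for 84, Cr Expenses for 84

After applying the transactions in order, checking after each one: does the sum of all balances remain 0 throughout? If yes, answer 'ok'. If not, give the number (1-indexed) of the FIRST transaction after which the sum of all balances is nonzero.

Answer: 6

Derivation:
After txn 1: dr=456 cr=456 sum_balances=0
After txn 2: dr=158 cr=158 sum_balances=0
After txn 3: dr=129 cr=129 sum_balances=0
After txn 4: dr=460 cr=460 sum_balances=0
After txn 5: dr=157 cr=157 sum_balances=0
After txn 6: dr=495 cr=466 sum_balances=29
After txn 7: dr=84 cr=84 sum_balances=29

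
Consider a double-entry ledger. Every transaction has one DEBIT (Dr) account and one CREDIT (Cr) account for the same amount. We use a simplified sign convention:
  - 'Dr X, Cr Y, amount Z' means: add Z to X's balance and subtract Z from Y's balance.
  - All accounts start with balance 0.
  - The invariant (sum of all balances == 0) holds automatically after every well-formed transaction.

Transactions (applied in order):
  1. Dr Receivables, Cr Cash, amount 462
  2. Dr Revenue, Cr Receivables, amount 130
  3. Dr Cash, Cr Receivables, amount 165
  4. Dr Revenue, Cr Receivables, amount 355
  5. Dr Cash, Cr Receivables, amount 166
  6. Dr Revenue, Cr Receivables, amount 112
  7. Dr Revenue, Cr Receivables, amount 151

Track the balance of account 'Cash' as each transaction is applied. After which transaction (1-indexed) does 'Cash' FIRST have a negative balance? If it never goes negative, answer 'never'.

After txn 1: Cash=-462

Answer: 1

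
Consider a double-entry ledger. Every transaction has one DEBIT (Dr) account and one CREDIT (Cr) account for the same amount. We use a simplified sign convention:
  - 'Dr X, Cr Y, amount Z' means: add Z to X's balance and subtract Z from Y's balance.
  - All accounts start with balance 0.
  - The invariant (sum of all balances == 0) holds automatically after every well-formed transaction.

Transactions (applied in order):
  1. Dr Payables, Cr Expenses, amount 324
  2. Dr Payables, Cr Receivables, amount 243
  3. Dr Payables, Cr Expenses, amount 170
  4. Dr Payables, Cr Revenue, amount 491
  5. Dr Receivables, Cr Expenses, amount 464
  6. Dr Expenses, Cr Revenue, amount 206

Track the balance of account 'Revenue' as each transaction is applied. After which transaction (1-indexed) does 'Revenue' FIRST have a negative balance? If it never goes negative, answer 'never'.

After txn 1: Revenue=0
After txn 2: Revenue=0
After txn 3: Revenue=0
After txn 4: Revenue=-491

Answer: 4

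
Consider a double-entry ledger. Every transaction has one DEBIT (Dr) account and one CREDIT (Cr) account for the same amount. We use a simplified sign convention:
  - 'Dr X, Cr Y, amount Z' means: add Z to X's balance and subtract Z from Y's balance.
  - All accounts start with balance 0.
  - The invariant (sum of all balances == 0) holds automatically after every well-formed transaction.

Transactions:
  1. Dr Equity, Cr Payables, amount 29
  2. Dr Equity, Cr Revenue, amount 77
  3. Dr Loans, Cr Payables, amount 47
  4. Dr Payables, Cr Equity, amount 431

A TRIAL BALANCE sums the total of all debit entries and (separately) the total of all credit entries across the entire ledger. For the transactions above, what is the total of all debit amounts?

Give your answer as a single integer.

Answer: 584

Derivation:
Txn 1: debit+=29
Txn 2: debit+=77
Txn 3: debit+=47
Txn 4: debit+=431
Total debits = 584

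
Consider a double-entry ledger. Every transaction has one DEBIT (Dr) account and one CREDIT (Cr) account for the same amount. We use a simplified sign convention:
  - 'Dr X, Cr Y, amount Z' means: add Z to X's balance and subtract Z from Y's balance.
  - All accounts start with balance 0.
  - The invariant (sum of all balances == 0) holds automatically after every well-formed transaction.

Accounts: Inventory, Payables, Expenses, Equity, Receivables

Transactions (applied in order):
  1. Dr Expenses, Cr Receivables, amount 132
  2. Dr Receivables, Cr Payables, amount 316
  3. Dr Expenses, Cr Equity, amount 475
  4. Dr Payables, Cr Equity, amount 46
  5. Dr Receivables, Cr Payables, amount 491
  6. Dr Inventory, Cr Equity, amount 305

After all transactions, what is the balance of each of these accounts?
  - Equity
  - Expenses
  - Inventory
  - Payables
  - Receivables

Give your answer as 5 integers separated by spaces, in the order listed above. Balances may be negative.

After txn 1 (Dr Expenses, Cr Receivables, amount 132): Expenses=132 Receivables=-132
After txn 2 (Dr Receivables, Cr Payables, amount 316): Expenses=132 Payables=-316 Receivables=184
After txn 3 (Dr Expenses, Cr Equity, amount 475): Equity=-475 Expenses=607 Payables=-316 Receivables=184
After txn 4 (Dr Payables, Cr Equity, amount 46): Equity=-521 Expenses=607 Payables=-270 Receivables=184
After txn 5 (Dr Receivables, Cr Payables, amount 491): Equity=-521 Expenses=607 Payables=-761 Receivables=675
After txn 6 (Dr Inventory, Cr Equity, amount 305): Equity=-826 Expenses=607 Inventory=305 Payables=-761 Receivables=675

Answer: -826 607 305 -761 675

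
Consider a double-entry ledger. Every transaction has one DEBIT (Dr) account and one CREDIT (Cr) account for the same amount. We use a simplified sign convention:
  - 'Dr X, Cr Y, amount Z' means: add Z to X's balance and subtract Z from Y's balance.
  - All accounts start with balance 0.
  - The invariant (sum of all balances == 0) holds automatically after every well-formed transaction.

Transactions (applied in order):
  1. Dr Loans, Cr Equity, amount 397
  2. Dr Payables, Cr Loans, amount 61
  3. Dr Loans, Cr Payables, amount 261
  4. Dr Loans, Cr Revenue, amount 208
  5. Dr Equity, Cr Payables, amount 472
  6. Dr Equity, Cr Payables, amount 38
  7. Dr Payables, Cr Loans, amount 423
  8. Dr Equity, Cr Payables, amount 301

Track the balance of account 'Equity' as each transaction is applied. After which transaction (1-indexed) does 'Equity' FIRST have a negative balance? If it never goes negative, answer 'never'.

After txn 1: Equity=-397

Answer: 1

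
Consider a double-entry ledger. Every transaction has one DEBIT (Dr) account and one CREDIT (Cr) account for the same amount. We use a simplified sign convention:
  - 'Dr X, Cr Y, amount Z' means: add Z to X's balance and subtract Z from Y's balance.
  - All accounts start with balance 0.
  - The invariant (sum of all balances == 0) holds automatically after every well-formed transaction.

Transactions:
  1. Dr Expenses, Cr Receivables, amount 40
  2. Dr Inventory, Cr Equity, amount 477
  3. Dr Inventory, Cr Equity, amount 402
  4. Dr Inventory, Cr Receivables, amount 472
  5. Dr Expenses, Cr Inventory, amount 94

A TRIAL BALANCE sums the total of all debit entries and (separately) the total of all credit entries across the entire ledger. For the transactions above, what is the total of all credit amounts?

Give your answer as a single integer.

Txn 1: credit+=40
Txn 2: credit+=477
Txn 3: credit+=402
Txn 4: credit+=472
Txn 5: credit+=94
Total credits = 1485

Answer: 1485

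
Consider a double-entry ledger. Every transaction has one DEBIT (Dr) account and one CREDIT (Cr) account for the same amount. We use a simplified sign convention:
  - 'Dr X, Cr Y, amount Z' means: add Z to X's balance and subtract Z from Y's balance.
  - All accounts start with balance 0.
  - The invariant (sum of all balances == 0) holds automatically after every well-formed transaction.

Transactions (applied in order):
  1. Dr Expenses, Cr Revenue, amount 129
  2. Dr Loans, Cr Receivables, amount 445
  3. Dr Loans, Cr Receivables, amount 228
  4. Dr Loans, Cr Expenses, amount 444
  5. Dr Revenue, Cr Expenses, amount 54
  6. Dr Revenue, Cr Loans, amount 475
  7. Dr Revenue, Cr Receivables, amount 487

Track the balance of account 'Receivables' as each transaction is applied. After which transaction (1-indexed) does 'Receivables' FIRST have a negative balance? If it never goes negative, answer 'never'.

Answer: 2

Derivation:
After txn 1: Receivables=0
After txn 2: Receivables=-445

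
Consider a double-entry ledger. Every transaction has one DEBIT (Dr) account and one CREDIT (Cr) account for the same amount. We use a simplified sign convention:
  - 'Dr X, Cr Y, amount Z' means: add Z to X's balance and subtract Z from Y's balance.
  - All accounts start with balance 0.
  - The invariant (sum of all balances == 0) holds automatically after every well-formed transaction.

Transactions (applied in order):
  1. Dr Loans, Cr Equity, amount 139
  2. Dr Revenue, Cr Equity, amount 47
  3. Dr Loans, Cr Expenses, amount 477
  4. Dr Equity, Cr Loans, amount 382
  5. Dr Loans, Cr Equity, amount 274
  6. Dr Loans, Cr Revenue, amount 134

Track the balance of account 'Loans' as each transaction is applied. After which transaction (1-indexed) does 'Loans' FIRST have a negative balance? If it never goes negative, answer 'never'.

After txn 1: Loans=139
After txn 2: Loans=139
After txn 3: Loans=616
After txn 4: Loans=234
After txn 5: Loans=508
After txn 6: Loans=642

Answer: never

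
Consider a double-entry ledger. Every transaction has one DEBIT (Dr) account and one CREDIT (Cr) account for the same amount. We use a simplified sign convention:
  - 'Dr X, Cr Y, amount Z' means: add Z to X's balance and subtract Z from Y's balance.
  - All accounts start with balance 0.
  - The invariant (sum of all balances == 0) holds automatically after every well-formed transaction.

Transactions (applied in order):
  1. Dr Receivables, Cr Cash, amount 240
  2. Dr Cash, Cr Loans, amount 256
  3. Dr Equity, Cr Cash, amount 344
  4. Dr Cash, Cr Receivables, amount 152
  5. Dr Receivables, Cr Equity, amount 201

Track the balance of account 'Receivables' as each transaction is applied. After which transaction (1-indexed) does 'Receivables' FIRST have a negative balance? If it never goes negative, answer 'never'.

After txn 1: Receivables=240
After txn 2: Receivables=240
After txn 3: Receivables=240
After txn 4: Receivables=88
After txn 5: Receivables=289

Answer: never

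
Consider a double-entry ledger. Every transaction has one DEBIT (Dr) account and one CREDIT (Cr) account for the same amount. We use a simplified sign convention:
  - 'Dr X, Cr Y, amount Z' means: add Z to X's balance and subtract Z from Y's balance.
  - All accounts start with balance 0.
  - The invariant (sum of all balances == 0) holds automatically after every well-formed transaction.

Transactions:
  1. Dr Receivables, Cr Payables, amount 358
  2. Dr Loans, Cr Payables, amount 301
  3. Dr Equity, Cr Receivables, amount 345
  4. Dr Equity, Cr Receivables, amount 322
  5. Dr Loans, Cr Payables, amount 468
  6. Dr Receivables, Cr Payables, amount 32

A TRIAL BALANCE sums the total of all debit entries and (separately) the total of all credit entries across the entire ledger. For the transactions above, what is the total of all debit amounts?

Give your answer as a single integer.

Answer: 1826

Derivation:
Txn 1: debit+=358
Txn 2: debit+=301
Txn 3: debit+=345
Txn 4: debit+=322
Txn 5: debit+=468
Txn 6: debit+=32
Total debits = 1826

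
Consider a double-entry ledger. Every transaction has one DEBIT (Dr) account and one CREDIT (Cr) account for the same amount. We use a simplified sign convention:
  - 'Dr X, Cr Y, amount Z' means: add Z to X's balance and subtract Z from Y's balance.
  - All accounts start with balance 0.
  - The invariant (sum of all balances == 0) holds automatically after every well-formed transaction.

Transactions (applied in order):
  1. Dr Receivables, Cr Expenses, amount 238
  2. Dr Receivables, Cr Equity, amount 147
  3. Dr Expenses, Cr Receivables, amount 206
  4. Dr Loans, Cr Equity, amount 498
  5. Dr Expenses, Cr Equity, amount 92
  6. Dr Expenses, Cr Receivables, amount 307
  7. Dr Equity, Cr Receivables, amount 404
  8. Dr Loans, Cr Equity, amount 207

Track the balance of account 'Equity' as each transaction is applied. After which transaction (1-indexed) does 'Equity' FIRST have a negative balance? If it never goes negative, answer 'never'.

Answer: 2

Derivation:
After txn 1: Equity=0
After txn 2: Equity=-147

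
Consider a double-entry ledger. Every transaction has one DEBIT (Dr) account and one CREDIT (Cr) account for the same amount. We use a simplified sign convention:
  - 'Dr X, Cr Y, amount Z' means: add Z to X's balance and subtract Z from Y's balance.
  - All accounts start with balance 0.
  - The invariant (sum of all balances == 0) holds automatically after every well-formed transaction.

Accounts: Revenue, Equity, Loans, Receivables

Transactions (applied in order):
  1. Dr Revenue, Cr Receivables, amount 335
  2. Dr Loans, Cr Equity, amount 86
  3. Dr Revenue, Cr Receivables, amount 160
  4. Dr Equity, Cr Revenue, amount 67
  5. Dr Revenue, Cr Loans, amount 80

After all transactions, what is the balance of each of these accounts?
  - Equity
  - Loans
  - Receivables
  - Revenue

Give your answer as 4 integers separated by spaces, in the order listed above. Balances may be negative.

After txn 1 (Dr Revenue, Cr Receivables, amount 335): Receivables=-335 Revenue=335
After txn 2 (Dr Loans, Cr Equity, amount 86): Equity=-86 Loans=86 Receivables=-335 Revenue=335
After txn 3 (Dr Revenue, Cr Receivables, amount 160): Equity=-86 Loans=86 Receivables=-495 Revenue=495
After txn 4 (Dr Equity, Cr Revenue, amount 67): Equity=-19 Loans=86 Receivables=-495 Revenue=428
After txn 5 (Dr Revenue, Cr Loans, amount 80): Equity=-19 Loans=6 Receivables=-495 Revenue=508

Answer: -19 6 -495 508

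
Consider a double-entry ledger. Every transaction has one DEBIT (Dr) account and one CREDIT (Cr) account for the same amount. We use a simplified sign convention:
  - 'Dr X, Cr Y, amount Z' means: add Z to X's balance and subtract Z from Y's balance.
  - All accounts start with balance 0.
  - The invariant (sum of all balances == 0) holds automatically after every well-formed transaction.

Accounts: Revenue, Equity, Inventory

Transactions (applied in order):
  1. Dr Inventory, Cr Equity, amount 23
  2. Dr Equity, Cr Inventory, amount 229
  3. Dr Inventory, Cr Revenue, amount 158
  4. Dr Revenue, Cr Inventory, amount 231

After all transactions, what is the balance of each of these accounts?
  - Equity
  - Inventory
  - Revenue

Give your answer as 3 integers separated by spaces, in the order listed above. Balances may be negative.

After txn 1 (Dr Inventory, Cr Equity, amount 23): Equity=-23 Inventory=23
After txn 2 (Dr Equity, Cr Inventory, amount 229): Equity=206 Inventory=-206
After txn 3 (Dr Inventory, Cr Revenue, amount 158): Equity=206 Inventory=-48 Revenue=-158
After txn 4 (Dr Revenue, Cr Inventory, amount 231): Equity=206 Inventory=-279 Revenue=73

Answer: 206 -279 73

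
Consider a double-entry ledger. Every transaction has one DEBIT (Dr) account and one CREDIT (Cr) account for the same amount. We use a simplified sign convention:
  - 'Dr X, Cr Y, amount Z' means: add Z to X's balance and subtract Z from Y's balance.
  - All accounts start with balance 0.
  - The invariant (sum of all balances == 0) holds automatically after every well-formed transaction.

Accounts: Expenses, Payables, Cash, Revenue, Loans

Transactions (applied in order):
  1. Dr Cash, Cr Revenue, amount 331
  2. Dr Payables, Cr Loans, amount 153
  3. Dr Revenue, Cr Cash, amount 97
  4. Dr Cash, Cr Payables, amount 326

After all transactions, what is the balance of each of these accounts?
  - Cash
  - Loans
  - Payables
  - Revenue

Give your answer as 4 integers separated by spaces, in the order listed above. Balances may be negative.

After txn 1 (Dr Cash, Cr Revenue, amount 331): Cash=331 Revenue=-331
After txn 2 (Dr Payables, Cr Loans, amount 153): Cash=331 Loans=-153 Payables=153 Revenue=-331
After txn 3 (Dr Revenue, Cr Cash, amount 97): Cash=234 Loans=-153 Payables=153 Revenue=-234
After txn 4 (Dr Cash, Cr Payables, amount 326): Cash=560 Loans=-153 Payables=-173 Revenue=-234

Answer: 560 -153 -173 -234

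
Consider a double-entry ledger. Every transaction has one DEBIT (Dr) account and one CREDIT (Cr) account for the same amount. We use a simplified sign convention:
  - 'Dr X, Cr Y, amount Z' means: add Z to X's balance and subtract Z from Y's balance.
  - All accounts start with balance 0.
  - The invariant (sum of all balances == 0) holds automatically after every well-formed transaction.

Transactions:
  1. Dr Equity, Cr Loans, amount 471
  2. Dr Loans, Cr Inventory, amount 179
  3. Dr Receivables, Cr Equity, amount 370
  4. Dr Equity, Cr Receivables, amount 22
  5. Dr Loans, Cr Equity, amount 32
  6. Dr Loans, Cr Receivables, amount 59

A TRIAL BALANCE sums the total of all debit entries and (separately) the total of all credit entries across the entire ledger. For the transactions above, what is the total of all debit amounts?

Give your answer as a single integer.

Txn 1: debit+=471
Txn 2: debit+=179
Txn 3: debit+=370
Txn 4: debit+=22
Txn 5: debit+=32
Txn 6: debit+=59
Total debits = 1133

Answer: 1133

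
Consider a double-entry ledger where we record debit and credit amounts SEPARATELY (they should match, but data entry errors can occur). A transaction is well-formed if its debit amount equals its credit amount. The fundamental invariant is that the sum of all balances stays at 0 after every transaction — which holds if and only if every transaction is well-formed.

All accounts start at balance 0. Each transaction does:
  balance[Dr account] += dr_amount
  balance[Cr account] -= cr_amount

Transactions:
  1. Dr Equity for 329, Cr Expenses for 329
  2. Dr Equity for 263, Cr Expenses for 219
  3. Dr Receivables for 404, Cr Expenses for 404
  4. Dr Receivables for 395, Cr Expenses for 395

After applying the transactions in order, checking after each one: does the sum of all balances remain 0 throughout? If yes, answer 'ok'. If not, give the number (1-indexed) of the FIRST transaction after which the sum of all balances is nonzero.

After txn 1: dr=329 cr=329 sum_balances=0
After txn 2: dr=263 cr=219 sum_balances=44
After txn 3: dr=404 cr=404 sum_balances=44
After txn 4: dr=395 cr=395 sum_balances=44

Answer: 2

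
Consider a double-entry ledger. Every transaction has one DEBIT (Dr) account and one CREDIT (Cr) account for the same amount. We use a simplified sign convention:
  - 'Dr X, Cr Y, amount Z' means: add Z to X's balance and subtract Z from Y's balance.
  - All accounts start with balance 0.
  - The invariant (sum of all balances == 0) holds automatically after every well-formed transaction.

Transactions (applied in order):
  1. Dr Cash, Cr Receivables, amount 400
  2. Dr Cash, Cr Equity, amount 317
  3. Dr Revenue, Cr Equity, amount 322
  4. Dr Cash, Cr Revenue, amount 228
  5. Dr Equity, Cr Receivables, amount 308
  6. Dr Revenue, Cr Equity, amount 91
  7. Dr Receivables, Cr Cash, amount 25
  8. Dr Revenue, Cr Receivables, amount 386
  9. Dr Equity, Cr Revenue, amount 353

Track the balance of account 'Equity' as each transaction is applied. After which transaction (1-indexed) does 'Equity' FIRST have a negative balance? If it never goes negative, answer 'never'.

Answer: 2

Derivation:
After txn 1: Equity=0
After txn 2: Equity=-317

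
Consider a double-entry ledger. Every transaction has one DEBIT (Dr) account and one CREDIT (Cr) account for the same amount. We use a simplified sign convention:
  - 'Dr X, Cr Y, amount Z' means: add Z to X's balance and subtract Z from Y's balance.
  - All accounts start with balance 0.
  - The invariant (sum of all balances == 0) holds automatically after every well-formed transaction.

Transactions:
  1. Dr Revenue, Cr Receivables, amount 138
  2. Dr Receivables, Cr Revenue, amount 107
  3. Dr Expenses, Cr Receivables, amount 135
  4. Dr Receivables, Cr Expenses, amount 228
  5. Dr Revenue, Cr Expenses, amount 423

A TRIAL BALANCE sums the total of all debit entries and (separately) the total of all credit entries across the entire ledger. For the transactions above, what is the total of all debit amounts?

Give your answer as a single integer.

Answer: 1031

Derivation:
Txn 1: debit+=138
Txn 2: debit+=107
Txn 3: debit+=135
Txn 4: debit+=228
Txn 5: debit+=423
Total debits = 1031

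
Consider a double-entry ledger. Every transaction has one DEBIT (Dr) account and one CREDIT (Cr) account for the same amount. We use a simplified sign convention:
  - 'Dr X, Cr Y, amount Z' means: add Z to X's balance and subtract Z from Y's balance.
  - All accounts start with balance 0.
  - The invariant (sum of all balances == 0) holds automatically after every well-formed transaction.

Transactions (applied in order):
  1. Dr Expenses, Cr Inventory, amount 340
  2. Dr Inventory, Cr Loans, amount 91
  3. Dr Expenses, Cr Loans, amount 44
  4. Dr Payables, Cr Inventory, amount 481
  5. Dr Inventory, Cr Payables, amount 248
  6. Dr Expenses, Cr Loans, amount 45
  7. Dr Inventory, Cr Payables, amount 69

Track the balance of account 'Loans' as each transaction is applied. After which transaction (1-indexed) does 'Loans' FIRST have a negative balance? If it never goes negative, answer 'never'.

After txn 1: Loans=0
After txn 2: Loans=-91

Answer: 2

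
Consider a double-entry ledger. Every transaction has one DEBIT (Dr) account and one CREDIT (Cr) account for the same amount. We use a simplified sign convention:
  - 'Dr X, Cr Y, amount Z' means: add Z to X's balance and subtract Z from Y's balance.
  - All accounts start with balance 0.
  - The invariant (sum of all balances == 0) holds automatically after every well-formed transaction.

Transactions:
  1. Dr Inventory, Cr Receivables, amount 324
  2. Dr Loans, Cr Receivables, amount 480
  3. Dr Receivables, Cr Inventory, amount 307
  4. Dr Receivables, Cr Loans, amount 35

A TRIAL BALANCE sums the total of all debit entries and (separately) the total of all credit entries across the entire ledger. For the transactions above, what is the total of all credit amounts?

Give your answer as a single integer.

Txn 1: credit+=324
Txn 2: credit+=480
Txn 3: credit+=307
Txn 4: credit+=35
Total credits = 1146

Answer: 1146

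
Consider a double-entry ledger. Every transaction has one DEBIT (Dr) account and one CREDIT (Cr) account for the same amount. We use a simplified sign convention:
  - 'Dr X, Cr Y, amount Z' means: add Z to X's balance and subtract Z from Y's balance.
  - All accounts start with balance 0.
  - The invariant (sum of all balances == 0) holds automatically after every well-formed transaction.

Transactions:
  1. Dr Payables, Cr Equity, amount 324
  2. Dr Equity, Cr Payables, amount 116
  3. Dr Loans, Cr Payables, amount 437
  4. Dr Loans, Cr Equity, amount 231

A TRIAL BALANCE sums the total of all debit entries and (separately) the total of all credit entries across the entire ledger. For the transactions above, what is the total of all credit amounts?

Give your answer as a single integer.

Answer: 1108

Derivation:
Txn 1: credit+=324
Txn 2: credit+=116
Txn 3: credit+=437
Txn 4: credit+=231
Total credits = 1108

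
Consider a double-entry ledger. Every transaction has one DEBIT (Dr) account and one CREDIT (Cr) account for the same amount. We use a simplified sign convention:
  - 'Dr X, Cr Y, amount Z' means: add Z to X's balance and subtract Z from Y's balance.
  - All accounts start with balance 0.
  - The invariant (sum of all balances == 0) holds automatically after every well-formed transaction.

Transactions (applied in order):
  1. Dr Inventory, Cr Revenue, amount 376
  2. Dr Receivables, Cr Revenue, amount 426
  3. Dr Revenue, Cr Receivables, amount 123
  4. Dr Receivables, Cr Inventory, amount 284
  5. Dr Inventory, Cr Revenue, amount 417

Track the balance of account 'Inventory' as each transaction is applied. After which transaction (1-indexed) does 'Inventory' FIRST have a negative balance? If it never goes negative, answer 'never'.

Answer: never

Derivation:
After txn 1: Inventory=376
After txn 2: Inventory=376
After txn 3: Inventory=376
After txn 4: Inventory=92
After txn 5: Inventory=509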